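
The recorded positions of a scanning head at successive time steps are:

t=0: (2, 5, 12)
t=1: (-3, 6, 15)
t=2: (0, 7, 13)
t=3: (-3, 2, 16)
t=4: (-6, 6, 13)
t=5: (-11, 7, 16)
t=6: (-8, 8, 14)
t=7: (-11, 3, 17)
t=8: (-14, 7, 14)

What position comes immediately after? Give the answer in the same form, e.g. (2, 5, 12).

(-19, 8, 17)

Step-to-step displacements: (-5, +1, +3), (+3, +1, -2), (-3, -5, +3), (-3, +4, -3), (-5, +1, +3), (+3, +1, -2), (-3, -5, +3), (-3, +4, -3) — a repeating cycle of length 4.
step 9: apply (-5, +1, +3) → (-19, 8, 17)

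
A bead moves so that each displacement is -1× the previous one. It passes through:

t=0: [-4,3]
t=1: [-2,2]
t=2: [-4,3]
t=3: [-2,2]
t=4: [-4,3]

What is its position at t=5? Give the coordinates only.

[-2,2]

Step-to-step displacements: [+2,-1], [-2,+1], [+2,-1], [-2,+1]; each is -1× the previous.
step 5: [-4,3] + [+2,-1] → [-2,2]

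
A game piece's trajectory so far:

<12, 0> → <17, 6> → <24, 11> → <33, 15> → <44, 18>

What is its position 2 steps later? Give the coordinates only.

First differences are <+5, +6>, <+7, +5>, <+9, +4>, <+11, +3>; their common second difference is <+2, -1> (constant acceleration).
step 5: <44, 18> + <+13, +2> → <57, 20>
step 6: <57, 20> + <+15, +1> → <72, 21>

<72, 21>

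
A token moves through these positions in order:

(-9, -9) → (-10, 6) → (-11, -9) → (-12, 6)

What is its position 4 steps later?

(-16, 6)

First: linear, -1 per step → -16 at step 7.
Second: cycles through -9, 6 every 2 steps. Step 7 lands at position 1 of the cycle → 6.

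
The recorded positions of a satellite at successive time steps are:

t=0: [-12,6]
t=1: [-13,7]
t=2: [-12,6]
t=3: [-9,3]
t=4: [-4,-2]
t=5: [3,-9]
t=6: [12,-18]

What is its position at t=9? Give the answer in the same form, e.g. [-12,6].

Successive displacements: [-1,+1], [+1,-1], [+3,-3], [+5,-5], [+7,-7], [+9,-9] — each changes by [+2,-2].
step 7: [12,-18] + [+11,-11] → [23,-29]
step 8: [23,-29] + [+13,-13] → [36,-42]
step 9: [36,-42] + [+15,-15] → [51,-57]

[51,-57]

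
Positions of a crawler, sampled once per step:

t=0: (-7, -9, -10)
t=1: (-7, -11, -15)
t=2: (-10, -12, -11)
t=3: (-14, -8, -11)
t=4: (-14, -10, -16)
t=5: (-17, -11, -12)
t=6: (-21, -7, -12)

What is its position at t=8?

(-24, -10, -13)

The moves between consecutive positions are (+0, -2, -5), (-3, -1, +4), (-4, +4, +0), (+0, -2, -5), (-3, -1, +4), (-4, +4, +0); they repeat the 3-cycle [(+0, -2, -5), (-3, -1, +4), (-4, +4, +0)].
step 7: apply (+0, -2, -5) → (-21, -9, -17)
step 8: apply (-3, -1, +4) → (-24, -10, -13)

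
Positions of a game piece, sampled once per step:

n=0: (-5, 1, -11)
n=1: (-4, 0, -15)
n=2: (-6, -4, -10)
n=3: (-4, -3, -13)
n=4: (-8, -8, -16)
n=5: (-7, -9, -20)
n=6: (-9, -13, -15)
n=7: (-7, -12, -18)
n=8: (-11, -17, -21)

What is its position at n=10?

(-12, -22, -20)

Differencing gives (+1, -1, -4), (-2, -4, +5), (+2, +1, -3), (-4, -5, -3), (+1, -1, -4), (-2, -4, +5), (+2, +1, -3), (-4, -5, -3). This is the pattern (+1, -1, -4), (-2, -4, +5), (+2, +1, -3), (-4, -5, -3) repeated.
step 9: apply (+1, -1, -4) → (-10, -18, -25)
step 10: apply (-2, -4, +5) → (-12, -22, -20)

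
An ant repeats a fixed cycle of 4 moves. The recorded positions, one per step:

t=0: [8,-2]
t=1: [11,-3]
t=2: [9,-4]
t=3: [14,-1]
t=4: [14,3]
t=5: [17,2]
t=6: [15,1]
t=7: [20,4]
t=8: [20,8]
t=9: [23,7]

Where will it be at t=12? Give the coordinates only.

The moves between consecutive positions are [+3,-1], [-2,-1], [+5,+3], [+0,+4], [+3,-1], [-2,-1], [+5,+3], [+0,+4], [+3,-1]; they repeat the 4-cycle [[+3,-1], [-2,-1], [+5,+3], [+0,+4]].
step 10: apply [-2,-1] → [21,6]
step 11: apply [+5,+3] → [26,9]
step 12: apply [+0,+4] → [26,13]

[26,13]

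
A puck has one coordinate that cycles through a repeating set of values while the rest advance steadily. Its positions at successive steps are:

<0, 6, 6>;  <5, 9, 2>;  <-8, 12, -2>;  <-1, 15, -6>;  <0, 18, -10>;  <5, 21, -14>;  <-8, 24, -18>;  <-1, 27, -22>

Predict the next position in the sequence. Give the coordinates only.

First: cycles through 0, 5, -8, -1 every 4 steps. Step 8 lands at position 0 of the cycle → 0.
Second: linear, +3 per step → 30 at step 8.
Third: linear, -4 per step → -26 at step 8.

<0, 30, -26>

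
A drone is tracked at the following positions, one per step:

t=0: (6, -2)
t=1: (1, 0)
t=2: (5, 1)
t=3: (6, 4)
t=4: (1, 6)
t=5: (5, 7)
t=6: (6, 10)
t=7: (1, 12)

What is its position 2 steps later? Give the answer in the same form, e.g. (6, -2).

(6, 16)

Differencing gives (-5, +2), (+4, +1), (+1, +3), (-5, +2), (+4, +1), (+1, +3), (-5, +2). This is the pattern (-5, +2), (+4, +1), (+1, +3) repeated.
step 8: apply (+4, +1) → (5, 13)
step 9: apply (+1, +3) → (6, 16)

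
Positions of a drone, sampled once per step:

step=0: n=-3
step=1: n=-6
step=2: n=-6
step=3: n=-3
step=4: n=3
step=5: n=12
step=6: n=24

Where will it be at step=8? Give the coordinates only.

Successive displacements: -3, +0, +3, +6, +9, +12 — each changes by +3.
step 7: 24 + 15 → n=39
step 8: 39 + 18 → n=57

n=57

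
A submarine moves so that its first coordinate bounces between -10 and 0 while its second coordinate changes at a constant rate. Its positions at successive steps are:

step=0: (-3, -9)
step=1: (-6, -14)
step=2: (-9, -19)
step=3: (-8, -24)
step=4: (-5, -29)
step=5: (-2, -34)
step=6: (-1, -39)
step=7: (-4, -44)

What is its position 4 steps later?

The first coordinate reflects between -10 and 0, moving 3 per step.
  step 8: -4 → -7
  step 9: -7 → -10
  step 10: -10 → -7
  step 11: -7 → -4
The second coordinate changes by -5 each step: at step 11 it is -64.

(-4, -64)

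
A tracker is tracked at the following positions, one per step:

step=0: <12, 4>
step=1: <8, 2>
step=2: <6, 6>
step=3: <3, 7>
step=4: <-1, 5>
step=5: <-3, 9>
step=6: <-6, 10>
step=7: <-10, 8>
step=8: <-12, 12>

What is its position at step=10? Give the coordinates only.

<-19, 11>

Differencing gives <-4, -2>, <-2, +4>, <-3, +1>, <-4, -2>, <-2, +4>, <-3, +1>, <-4, -2>, <-2, +4>. This is the pattern <-4, -2>, <-2, +4>, <-3, +1> repeated.
step 9: apply <-3, +1> → <-15, 13>
step 10: apply <-4, -2> → <-19, 11>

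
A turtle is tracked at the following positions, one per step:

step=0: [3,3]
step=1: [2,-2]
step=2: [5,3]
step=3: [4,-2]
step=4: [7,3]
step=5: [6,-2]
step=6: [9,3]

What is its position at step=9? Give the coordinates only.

[10,-2]

Differencing gives [-1,-5], [+3,+5], [-1,-5], [+3,+5], [-1,-5], [+3,+5]. This is the pattern [-1,-5], [+3,+5] repeated.
step 7: apply [-1,-5] → [8,-2]
step 8: apply [+3,+5] → [11,3]
step 9: apply [-1,-5] → [10,-2]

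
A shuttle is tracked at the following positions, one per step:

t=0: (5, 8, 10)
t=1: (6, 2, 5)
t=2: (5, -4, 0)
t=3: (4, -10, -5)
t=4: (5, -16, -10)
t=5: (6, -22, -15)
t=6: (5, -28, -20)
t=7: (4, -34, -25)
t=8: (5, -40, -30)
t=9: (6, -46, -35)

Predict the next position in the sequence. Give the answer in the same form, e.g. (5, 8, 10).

(5, -52, -40)

First: cycles through 5, 6, 5, 4 every 4 steps. Step 10 lands at position 2 of the cycle → 5.
Second: linear, -6 per step → -52 at step 10.
Third: linear, -5 per step → -40 at step 10.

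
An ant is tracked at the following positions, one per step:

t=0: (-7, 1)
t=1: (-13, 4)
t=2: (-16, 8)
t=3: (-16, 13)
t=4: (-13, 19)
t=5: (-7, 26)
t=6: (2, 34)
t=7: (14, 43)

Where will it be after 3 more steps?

(68, 76)

Successive displacements: (-6, +3), (-3, +4), (+0, +5), (+3, +6), (+6, +7), (+9, +8), (+12, +9) — each changes by (+3, +1).
step 8: (14, 43) + (+15, +10) → (29, 53)
step 9: (29, 53) + (+18, +11) → (47, 64)
step 10: (47, 64) + (+21, +12) → (68, 76)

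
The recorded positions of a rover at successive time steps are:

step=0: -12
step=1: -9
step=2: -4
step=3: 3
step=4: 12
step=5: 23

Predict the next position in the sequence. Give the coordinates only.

36

Successive displacements: +3, +5, +7, +9, +11 — each changes by +2.
step 6: 23 + 13 → 36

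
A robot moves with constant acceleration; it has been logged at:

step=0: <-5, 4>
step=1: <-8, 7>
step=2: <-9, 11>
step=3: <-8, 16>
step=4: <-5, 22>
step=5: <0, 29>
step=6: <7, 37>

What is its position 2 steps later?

<27, 56>

Taking differences between consecutive positions: <-3, +3>, <-1, +4>, <+1, +5>, <+3, +6>, <+5, +7>, <+7, +8>. These grow by <+2, +1> each step.
step 7: <7, 37> + <+9, +9> → <16, 46>
step 8: <16, 46> + <+11, +10> → <27, 56>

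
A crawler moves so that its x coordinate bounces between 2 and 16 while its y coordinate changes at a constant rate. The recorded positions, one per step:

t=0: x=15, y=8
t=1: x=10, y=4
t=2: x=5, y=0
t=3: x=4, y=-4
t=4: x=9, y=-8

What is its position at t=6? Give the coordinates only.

x=13, y=-16

The x coordinate travels 5 per step and bounces off the walls at 2 and 16.
  step 5: 9 → 14
  step 6: 14 → 13
The y coordinate changes by -4 each step: at step 6 it is -16.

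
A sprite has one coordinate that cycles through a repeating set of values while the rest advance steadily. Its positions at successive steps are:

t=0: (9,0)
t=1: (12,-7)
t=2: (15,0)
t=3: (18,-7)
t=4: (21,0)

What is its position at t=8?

The first coordinate changes by +3 each step, so at step 8 it is 9 + 8·(3) = 33.
The second coordinate repeats the cycle [0, -7] with period 2; step 8 mod 2 = 0, giving 0.

(33,0)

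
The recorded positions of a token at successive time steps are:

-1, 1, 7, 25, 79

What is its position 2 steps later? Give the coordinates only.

Consecutive displacements +2, +6, +18, +54 scale by a factor of 3 each step.
step 5: 79 + 162 → 241
step 6: 241 + 486 → 727

727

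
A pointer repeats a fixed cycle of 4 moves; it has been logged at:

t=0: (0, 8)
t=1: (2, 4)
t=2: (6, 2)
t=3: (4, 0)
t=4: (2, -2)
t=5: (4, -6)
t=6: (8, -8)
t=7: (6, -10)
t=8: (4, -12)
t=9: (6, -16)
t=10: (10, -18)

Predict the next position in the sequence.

Differencing gives (+2, -4), (+4, -2), (-2, -2), (-2, -2), (+2, -4), (+4, -2), (-2, -2), (-2, -2), (+2, -4), (+4, -2). This is the pattern (+2, -4), (+4, -2), (-2, -2), (-2, -2) repeated.
step 11: apply (-2, -2) → (8, -20)

(8, -20)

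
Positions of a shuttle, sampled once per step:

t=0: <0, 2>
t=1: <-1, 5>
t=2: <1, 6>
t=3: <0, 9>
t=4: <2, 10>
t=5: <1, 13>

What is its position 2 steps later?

Step-to-step displacements: <-1, +3>, <+2, +1>, <-1, +3>, <+2, +1>, <-1, +3> — a repeating cycle of length 2.
step 6: apply <+2, +1> → <3, 14>
step 7: apply <-1, +3> → <2, 17>

<2, 17>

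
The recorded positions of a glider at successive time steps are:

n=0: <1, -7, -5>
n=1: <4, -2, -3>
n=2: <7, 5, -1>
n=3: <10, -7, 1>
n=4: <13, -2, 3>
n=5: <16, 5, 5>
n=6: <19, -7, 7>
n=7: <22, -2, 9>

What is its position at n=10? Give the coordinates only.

First: linear, +3 per step → 31 at step 10.
Second: cycles through -7, -2, 5 every 3 steps. Step 10 lands at position 1 of the cycle → -2.
Third: linear, +2 per step → 15 at step 10.

<31, -2, 15>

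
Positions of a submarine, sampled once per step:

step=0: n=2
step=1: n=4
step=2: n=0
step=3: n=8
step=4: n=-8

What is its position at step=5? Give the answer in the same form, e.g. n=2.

The jumps are +2, -4, +8, -16 — a geometric progression with ratio -2.
step 5: -8 + 32 → n=24

n=24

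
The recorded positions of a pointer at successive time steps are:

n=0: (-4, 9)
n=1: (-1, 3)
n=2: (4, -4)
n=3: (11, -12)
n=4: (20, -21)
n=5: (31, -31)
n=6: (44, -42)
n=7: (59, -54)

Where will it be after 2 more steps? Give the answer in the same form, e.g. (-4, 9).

Successive displacements: (+3, -6), (+5, -7), (+7, -8), (+9, -9), (+11, -10), (+13, -11), (+15, -12) — each changes by (+2, -1).
step 8: (59, -54) + (+17, -13) → (76, -67)
step 9: (76, -67) + (+19, -14) → (95, -81)

(95, -81)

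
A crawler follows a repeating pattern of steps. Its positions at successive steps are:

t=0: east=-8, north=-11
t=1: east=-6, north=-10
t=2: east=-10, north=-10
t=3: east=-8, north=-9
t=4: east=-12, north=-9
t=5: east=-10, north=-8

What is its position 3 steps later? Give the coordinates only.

east=-16, north=-7

Differencing gives (+2, +1), (-4, +0), (+2, +1), (-4, +0), (+2, +1). This is the pattern (+2, +1), (-4, +0) repeated.
step 6: apply (-4, +0) → east=-14, north=-8
step 7: apply (+2, +1) → east=-12, north=-7
step 8: apply (-4, +0) → east=-16, north=-7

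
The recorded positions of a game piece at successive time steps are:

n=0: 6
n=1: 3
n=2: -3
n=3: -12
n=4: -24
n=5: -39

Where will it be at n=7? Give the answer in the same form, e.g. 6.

-78

Taking differences between consecutive positions: -3, -6, -9, -12, -15. These grow by -3 each step.
step 6: -39 − 18 → -57
step 7: -57 − 21 → -78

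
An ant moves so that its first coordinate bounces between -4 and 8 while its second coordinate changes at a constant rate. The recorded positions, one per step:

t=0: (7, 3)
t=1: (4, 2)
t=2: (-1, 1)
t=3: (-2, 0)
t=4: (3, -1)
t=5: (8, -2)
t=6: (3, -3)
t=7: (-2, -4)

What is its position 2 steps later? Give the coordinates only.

(4, -6)

The first coordinate reflects between -4 and 8, moving 5 per step.
  step 8: -2 → -1
  step 9: -1 → 4
The second coordinate changes by -1 each step: at step 9 it is -6.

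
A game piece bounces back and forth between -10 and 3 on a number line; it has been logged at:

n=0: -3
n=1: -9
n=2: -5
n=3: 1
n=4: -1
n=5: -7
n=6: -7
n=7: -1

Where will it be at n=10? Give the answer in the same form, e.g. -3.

The value travels 6 per step and bounces off the walls at -10 and 3.
  step 8: -1 → 1
  step 9: 1 → -5
  step 10: -5 → -9

-9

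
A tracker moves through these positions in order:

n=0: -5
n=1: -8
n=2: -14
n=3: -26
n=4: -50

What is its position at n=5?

Consecutive displacements -3, -6, -12, -24 scale by a factor of 2 each step.
step 5: -50 − 48 → -98

-98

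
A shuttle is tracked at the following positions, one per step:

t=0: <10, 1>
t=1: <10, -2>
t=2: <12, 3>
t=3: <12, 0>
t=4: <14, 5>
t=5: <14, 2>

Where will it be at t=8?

Step-to-step displacements: <+0, -3>, <+2, +5>, <+0, -3>, <+2, +5>, <+0, -3> — a repeating cycle of length 2.
step 6: apply <+2, +5> → <16, 7>
step 7: apply <+0, -3> → <16, 4>
step 8: apply <+2, +5> → <18, 9>

<18, 9>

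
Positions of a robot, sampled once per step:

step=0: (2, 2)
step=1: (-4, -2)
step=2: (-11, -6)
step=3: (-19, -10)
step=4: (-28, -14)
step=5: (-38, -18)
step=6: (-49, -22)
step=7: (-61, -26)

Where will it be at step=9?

Successive displacements: (-6, -4), (-7, -4), (-8, -4), (-9, -4), (-10, -4), (-11, -4), (-12, -4) — each changes by (-1, +0).
step 8: (-61, -26) + (-13, -4) → (-74, -30)
step 9: (-74, -30) + (-14, -4) → (-88, -34)

(-88, -34)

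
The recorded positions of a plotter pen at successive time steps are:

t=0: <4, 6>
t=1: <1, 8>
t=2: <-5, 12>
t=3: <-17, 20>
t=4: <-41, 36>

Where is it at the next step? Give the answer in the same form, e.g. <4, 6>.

Consecutive displacements <-3, +2>, <-6, +4>, <-12, +8>, <-24, +16> scale by a factor of 2 each step.
step 5: <-41, 36> + <-48, +32> → <-89, 68>

<-89, 68>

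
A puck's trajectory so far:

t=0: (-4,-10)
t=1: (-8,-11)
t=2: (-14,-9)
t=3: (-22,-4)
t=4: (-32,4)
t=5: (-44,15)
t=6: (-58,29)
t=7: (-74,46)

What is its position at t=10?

(-134,115)

Successive displacements: (-4,-1), (-6,+2), (-8,+5), (-10,+8), (-12,+11), (-14,+14), (-16,+17) — each changes by (-2,+3).
step 8: (-74,46) + (-18,+20) → (-92,66)
step 9: (-92,66) + (-20,+23) → (-112,89)
step 10: (-112,89) + (-22,+26) → (-134,115)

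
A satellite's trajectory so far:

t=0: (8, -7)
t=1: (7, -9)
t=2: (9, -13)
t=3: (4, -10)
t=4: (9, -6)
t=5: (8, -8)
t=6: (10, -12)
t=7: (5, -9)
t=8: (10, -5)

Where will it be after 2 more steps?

Differencing gives (-1, -2), (+2, -4), (-5, +3), (+5, +4), (-1, -2), (+2, -4), (-5, +3), (+5, +4). This is the pattern (-1, -2), (+2, -4), (-5, +3), (+5, +4) repeated.
step 9: apply (-1, -2) → (9, -7)
step 10: apply (+2, -4) → (11, -11)

(11, -11)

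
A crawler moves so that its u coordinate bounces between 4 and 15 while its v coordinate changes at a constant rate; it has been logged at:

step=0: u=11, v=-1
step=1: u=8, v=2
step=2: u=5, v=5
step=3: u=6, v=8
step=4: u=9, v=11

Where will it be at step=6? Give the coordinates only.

The u coordinate travels 3 per step and bounces off the walls at 4 and 15.
  step 5: 9 → 12
  step 6: 12 → 15
The v coordinate changes by +3 each step: at step 6 it is 17.

u=15, v=17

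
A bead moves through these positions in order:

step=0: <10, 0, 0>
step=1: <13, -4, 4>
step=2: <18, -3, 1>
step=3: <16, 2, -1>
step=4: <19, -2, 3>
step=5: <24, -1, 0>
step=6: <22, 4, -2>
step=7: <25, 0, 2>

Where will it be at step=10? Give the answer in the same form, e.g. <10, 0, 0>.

<31, 2, 1>

The moves between consecutive positions are <+3, -4, +4>, <+5, +1, -3>, <-2, +5, -2>, <+3, -4, +4>, <+5, +1, -3>, <-2, +5, -2>, <+3, -4, +4>; they repeat the 3-cycle [<+3, -4, +4>, <+5, +1, -3>, <-2, +5, -2>].
step 8: apply <+5, +1, -3> → <30, 1, -1>
step 9: apply <-2, +5, -2> → <28, 6, -3>
step 10: apply <+3, -4, +4> → <31, 2, 1>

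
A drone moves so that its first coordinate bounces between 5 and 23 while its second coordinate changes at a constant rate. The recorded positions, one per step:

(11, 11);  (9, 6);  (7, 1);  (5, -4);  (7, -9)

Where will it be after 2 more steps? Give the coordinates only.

(11, -19)

The first coordinate travels 2 per step and bounces off the walls at 5 and 23.
  step 5: 7 → 9
  step 6: 9 → 11
The second coordinate changes by -5 each step: at step 6 it is -19.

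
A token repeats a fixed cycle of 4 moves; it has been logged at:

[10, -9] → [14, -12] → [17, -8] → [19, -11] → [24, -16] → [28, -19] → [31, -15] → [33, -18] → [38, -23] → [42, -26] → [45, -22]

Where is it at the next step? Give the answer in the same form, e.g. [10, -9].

[47, -25]

Differencing gives [+4, -3], [+3, +4], [+2, -3], [+5, -5], [+4, -3], [+3, +4], [+2, -3], [+5, -5], [+4, -3], [+3, +4]. This is the pattern [+4, -3], [+3, +4], [+2, -3], [+5, -5] repeated.
step 11: apply [+2, -3] → [47, -25]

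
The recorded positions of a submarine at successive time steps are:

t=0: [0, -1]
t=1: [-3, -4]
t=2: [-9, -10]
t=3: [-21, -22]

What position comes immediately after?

The jumps are [-3, -3], [-6, -6], [-12, -12] — a geometric progression with ratio 2.
step 4: [-21, -22] + [-24, -24] → [-45, -46]

[-45, -46]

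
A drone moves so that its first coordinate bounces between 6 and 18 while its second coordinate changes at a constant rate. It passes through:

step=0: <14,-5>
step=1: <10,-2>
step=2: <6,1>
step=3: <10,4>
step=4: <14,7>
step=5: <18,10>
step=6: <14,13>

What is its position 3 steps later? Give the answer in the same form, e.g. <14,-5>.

The first coordinate travels 4 per step and bounces off the walls at 6 and 18.
  step 7: 14 → 10
  step 8: 10 → 6
  step 9: 6 → 10
The second coordinate changes by +3 each step: at step 9 it is 22.

<10,22>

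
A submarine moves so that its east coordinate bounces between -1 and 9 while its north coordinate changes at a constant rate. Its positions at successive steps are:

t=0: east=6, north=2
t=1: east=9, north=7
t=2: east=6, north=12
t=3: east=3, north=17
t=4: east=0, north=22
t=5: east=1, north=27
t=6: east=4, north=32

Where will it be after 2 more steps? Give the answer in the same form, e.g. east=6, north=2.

east=8, north=42

The east coordinate travels 3 per step and bounces off the walls at -1 and 9.
  step 7: 4 → 7
  step 8: 7 → 8
The north coordinate changes by +5 each step: at step 8 it is 42.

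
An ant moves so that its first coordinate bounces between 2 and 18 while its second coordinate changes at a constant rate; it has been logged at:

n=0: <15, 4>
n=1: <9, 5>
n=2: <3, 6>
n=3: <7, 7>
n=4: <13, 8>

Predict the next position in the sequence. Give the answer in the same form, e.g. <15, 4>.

The first coordinate reflects between 2 and 18, moving 6 per step.
  step 5: 13 → 17
The second coordinate changes by +1 each step: at step 5 it is 9.

<17, 9>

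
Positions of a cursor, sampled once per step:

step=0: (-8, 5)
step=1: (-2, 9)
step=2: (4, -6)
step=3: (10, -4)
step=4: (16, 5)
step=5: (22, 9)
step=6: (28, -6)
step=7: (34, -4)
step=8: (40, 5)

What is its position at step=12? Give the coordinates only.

The first coordinate changes by +6 each step, so at step 12 it is -8 + 12·(6) = 64.
The second coordinate repeats the cycle [5, 9, -6, -4] with period 4; step 12 mod 4 = 0, giving 5.

(64, 5)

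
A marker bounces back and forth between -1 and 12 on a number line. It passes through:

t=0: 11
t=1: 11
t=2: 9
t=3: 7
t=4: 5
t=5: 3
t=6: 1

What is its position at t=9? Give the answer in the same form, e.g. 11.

3

The value reflects between -1 and 12, moving 2 per step.
  step 7: 1 → -1
  step 8: -1 → 1
  step 9: 1 → 3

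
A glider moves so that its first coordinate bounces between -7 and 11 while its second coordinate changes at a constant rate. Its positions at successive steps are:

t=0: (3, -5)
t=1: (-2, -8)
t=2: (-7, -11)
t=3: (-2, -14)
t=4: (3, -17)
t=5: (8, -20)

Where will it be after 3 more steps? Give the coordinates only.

The first coordinate travels 5 per step and bounces off the walls at -7 and 11.
  step 6: 8 → 9
  step 7: 9 → 4
  step 8: 4 → -1
The second coordinate changes by -3 each step: at step 8 it is -29.

(-1, -29)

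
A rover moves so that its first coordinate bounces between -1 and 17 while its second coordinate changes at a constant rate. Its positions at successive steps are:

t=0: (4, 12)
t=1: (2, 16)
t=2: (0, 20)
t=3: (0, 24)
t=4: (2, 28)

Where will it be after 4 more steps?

(10, 44)

The first coordinate travels 2 per step and bounces off the walls at -1 and 17.
  step 5: 2 → 4
  step 6: 4 → 6
  step 7: 6 → 8
  step 8: 8 → 10
The second coordinate changes by +4 each step: at step 8 it is 44.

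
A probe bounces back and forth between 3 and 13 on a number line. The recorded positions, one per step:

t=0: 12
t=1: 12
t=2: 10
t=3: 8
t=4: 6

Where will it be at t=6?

4

The value travels 2 per step and bounces off the walls at 3 and 13.
  step 5: 6 → 4
  step 6: 4 → 4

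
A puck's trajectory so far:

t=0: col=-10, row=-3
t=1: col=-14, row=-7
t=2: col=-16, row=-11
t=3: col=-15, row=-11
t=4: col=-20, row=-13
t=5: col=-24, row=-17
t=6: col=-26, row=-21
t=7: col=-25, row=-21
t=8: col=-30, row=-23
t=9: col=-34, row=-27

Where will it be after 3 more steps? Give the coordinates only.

col=-40, row=-33

Differencing gives (-4,-4), (-2,-4), (+1,+0), (-5,-2), (-4,-4), (-2,-4), (+1,+0), (-5,-2), (-4,-4). This is the pattern (-4,-4), (-2,-4), (+1,+0), (-5,-2) repeated.
step 10: apply (-2,-4) → col=-36, row=-31
step 11: apply (+1,+0) → col=-35, row=-31
step 12: apply (-5,-2) → col=-40, row=-33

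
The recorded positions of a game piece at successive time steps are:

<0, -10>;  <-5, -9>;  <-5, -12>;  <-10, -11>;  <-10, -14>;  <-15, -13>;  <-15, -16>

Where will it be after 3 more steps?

<-25, -17>

Differencing gives <-5, +1>, <+0, -3>, <-5, +1>, <+0, -3>, <-5, +1>, <+0, -3>. This is the pattern <-5, +1>, <+0, -3> repeated.
step 7: apply <-5, +1> → <-20, -15>
step 8: apply <+0, -3> → <-20, -18>
step 9: apply <-5, +1> → <-25, -17>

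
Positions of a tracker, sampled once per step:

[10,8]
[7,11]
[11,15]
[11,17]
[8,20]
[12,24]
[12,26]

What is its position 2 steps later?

[13,33]

The moves between consecutive positions are [-3,+3], [+4,+4], [+0,+2], [-3,+3], [+4,+4], [+0,+2]; they repeat the 3-cycle [[-3,+3], [+4,+4], [+0,+2]].
step 7: apply [-3,+3] → [9,29]
step 8: apply [+4,+4] → [13,33]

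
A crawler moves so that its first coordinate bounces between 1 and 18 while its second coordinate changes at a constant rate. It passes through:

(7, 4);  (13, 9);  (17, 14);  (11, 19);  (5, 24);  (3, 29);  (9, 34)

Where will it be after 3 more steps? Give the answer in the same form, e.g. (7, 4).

The first coordinate travels 6 per step and bounces off the walls at 1 and 18.
  step 7: 9 → 15
  step 8: 15 → 15
  step 9: 15 → 9
The second coordinate changes by +5 each step: at step 9 it is 49.

(9, 49)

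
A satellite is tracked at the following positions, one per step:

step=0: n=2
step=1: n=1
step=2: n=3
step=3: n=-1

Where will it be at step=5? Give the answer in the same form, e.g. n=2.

The jumps are -1, +2, -4 — a geometric progression with ratio -2.
step 4: -1 + 8 → n=7
step 5: 7 − 16 → n=-9

n=-9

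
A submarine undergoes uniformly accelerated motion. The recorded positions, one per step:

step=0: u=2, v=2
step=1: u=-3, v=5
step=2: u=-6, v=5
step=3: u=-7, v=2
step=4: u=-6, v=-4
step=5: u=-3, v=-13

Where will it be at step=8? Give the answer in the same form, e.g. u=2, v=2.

Successive displacements: (-5, +3), (-3, +0), (-1, -3), (+1, -6), (+3, -9) — each changes by (+2, -3).
step 6: u=-3, v=-13 + (+5, -12) → u=2, v=-25
step 7: u=2, v=-25 + (+7, -15) → u=9, v=-40
step 8: u=9, v=-40 + (+9, -18) → u=18, v=-58

u=18, v=-58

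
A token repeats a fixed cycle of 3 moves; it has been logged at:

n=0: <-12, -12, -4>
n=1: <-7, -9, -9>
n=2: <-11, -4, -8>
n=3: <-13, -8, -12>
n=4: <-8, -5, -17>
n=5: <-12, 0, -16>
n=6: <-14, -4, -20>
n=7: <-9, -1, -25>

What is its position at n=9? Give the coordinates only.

<-15, 0, -28>

Differencing gives <+5, +3, -5>, <-4, +5, +1>, <-2, -4, -4>, <+5, +3, -5>, <-4, +5, +1>, <-2, -4, -4>, <+5, +3, -5>. This is the pattern <+5, +3, -5>, <-4, +5, +1>, <-2, -4, -4> repeated.
step 8: apply <-4, +5, +1> → <-13, 4, -24>
step 9: apply <-2, -4, -4> → <-15, 0, -28>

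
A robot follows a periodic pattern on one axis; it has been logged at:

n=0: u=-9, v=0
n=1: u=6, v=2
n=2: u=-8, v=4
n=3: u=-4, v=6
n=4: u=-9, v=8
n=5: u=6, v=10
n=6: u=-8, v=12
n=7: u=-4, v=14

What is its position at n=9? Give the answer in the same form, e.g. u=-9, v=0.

U: cycles through -9, 6, -8, -4 every 4 steps. Step 9 lands at position 1 of the cycle → 6.
V: linear, +2 per step → 18 at step 9.

u=6, v=18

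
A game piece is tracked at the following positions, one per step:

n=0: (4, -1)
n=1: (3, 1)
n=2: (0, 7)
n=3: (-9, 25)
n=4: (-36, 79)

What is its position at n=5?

Consecutive displacements (-1, +2), (-3, +6), (-9, +18), (-27, +54) scale by a factor of 3 each step.
step 5: (-36, 79) + (-81, +162) → (-117, 241)

(-117, 241)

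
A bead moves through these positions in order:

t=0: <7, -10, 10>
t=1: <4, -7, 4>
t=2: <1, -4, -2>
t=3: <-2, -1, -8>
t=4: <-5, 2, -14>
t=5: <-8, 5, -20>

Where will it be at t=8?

<-17, 14, -38>

Constant displacement of <-3, +3, -6> per step.
step 6: <-8, 5, -20> + <-3, +3, -6> → <-11, 8, -26>
step 7: <-11, 8, -26> + <-3, +3, -6> → <-14, 11, -32>
step 8: <-14, 11, -32> + <-3, +3, -6> → <-17, 14, -38>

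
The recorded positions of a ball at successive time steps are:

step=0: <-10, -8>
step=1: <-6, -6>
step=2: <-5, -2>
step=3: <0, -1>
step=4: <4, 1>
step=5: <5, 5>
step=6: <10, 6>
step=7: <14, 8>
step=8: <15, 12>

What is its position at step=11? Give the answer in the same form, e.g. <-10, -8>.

<25, 19>

The moves between consecutive positions are <+4, +2>, <+1, +4>, <+5, +1>, <+4, +2>, <+1, +4>, <+5, +1>, <+4, +2>, <+1, +4>; they repeat the 3-cycle [<+4, +2>, <+1, +4>, <+5, +1>].
step 9: apply <+5, +1> → <20, 13>
step 10: apply <+4, +2> → <24, 15>
step 11: apply <+1, +4> → <25, 19>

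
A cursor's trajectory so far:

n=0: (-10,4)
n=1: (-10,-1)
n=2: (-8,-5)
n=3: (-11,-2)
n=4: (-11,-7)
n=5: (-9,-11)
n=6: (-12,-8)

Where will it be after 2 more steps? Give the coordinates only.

(-10,-17)

Step-to-step displacements: (+0,-5), (+2,-4), (-3,+3), (+0,-5), (+2,-4), (-3,+3) — a repeating cycle of length 3.
step 7: apply (+0,-5) → (-12,-13)
step 8: apply (+2,-4) → (-10,-17)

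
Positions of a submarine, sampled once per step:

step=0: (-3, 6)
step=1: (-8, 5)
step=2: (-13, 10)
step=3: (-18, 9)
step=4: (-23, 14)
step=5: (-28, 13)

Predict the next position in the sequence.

(-33, 18)

Differencing gives (-5, -1), (-5, +5), (-5, -1), (-5, +5), (-5, -1). This is the pattern (-5, -1), (-5, +5) repeated.
step 6: apply (-5, +5) → (-33, 18)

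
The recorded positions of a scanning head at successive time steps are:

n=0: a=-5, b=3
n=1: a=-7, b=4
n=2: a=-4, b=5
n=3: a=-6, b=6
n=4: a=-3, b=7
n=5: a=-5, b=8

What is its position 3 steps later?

a=-1, b=11

Step-to-step displacements: (-2, +1), (+3, +1), (-2, +1), (+3, +1), (-2, +1) — a repeating cycle of length 2.
step 6: apply (+3, +1) → a=-2, b=9
step 7: apply (-2, +1) → a=-4, b=10
step 8: apply (+3, +1) → a=-1, b=11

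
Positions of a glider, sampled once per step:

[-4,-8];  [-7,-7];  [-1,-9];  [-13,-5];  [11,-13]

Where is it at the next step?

The jumps are [-3,+1], [+6,-2], [-12,+4], [+24,-8] — a geometric progression with ratio -2.
step 5: [11,-13] + [-48,+16] → [-37,3]

[-37,3]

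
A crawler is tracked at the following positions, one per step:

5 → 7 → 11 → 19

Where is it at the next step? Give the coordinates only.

The jumps are +2, +4, +8 — a geometric progression with ratio 2.
step 4: 19 + 16 → 35

35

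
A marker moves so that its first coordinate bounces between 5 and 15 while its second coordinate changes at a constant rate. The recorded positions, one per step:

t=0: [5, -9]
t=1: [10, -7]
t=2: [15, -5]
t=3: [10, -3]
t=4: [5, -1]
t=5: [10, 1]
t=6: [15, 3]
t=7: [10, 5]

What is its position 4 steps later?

The first coordinate reflects between 5 and 15, moving 5 per step.
  step 8: 10 → 5
  step 9: 5 → 10
  step 10: 10 → 15
  step 11: 15 → 10
The second coordinate changes by +2 each step: at step 11 it is 13.

[10, 13]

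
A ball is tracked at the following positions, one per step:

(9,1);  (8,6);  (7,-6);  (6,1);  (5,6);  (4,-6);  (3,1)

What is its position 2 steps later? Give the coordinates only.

First: linear, -1 per step → 1 at step 8.
Second: cycles through 1, 6, -6 every 3 steps. Step 8 lands at position 2 of the cycle → -6.

(1,-6)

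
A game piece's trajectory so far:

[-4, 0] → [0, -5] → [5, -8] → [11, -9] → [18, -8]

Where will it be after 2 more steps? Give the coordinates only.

[35, 0]

Successive displacements: [+4, -5], [+5, -3], [+6, -1], [+7, +1] — each changes by [+1, +2].
step 5: [18, -8] + [+8, +3] → [26, -5]
step 6: [26, -5] + [+9, +5] → [35, 0]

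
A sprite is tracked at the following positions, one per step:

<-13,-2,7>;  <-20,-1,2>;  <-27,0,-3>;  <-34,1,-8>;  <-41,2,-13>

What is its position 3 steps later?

<-62,5,-28>

Each step adds <-7,+1,-5> to the position.
step 5: <-41,2,-13> + <-7,+1,-5> → <-48,3,-18>
step 6: <-48,3,-18> + <-7,+1,-5> → <-55,4,-23>
step 7: <-55,4,-23> + <-7,+1,-5> → <-62,5,-28>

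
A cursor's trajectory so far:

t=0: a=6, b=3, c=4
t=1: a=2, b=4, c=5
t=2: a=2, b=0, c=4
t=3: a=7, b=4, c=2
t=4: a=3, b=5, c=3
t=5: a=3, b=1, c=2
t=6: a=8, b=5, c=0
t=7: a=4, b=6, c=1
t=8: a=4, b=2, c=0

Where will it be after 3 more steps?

The moves between consecutive positions are (-4,+1,+1), (+0,-4,-1), (+5,+4,-2), (-4,+1,+1), (+0,-4,-1), (+5,+4,-2), (-4,+1,+1), (+0,-4,-1); they repeat the 3-cycle [(-4,+1,+1), (+0,-4,-1), (+5,+4,-2)].
step 9: apply (+5,+4,-2) → a=9, b=6, c=-2
step 10: apply (-4,+1,+1) → a=5, b=7, c=-1
step 11: apply (+0,-4,-1) → a=5, b=3, c=-2

a=5, b=3, c=-2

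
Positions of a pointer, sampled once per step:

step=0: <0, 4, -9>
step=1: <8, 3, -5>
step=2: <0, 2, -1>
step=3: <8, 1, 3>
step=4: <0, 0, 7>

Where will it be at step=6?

<0, -2, 15>

The first coordinate repeats the cycle [0, 8] with period 2; step 6 mod 2 = 0, giving 0.
The second coordinate changes by -1 each step, so at step 6 it is 4 + 6·(-1) = -2.
The third coordinate changes by +4 each step, so at step 6 it is -9 + 6·(4) = 15.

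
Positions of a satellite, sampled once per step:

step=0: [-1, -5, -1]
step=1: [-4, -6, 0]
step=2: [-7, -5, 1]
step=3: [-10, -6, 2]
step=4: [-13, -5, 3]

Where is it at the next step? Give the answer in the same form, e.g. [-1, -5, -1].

The first coordinate changes by -3 each step, so at step 5 it is -1 + 5·(-3) = -16.
The second coordinate repeats the cycle [-5, -6] with period 2; step 5 mod 2 = 1, giving -6.
The third coordinate changes by +1 each step, so at step 5 it is -1 + 5·(1) = 4.

[-16, -6, 4]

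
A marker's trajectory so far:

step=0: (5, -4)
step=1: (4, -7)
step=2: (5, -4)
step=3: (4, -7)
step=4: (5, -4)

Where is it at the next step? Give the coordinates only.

(4, -7)

The jumps are (-1, -3), (+1, +3), (-1, -3), (+1, +3) — a geometric progression with ratio -1.
step 5: (5, -4) + (-1, -3) → (4, -7)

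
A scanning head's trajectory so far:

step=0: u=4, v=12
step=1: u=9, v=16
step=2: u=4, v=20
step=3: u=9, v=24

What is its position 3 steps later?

u=4, v=36

U: cycles through 4, 9 every 2 steps. Step 6 lands at position 0 of the cycle → 4.
V: linear, +4 per step → 36 at step 6.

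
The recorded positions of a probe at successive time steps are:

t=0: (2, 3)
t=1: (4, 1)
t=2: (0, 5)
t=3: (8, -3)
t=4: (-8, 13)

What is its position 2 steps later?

(-40, 45)

The jumps are (+2, -2), (-4, +4), (+8, -8), (-16, +16) — a geometric progression with ratio -2.
step 5: (-8, 13) + (+32, -32) → (24, -19)
step 6: (24, -19) + (-64, +64) → (-40, 45)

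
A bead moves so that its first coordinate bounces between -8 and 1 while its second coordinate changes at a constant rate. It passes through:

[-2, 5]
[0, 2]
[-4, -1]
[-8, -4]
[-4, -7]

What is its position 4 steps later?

The first coordinate reflects between -8 and 1, moving 4 per step.
  step 5: -4 → 0
  step 6: 0 → -2
  step 7: -2 → -6
  step 8: -6 → -6
The second coordinate changes by -3 each step: at step 8 it is -19.

[-6, -19]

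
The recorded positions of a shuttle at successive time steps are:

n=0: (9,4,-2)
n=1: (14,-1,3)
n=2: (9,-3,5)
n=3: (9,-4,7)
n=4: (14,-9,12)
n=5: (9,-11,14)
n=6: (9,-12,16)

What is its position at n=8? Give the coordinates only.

(9,-19,23)

Step-to-step displacements: (+5,-5,+5), (-5,-2,+2), (+0,-1,+2), (+5,-5,+5), (-5,-2,+2), (+0,-1,+2) — a repeating cycle of length 3.
step 7: apply (+5,-5,+5) → (14,-17,21)
step 8: apply (-5,-2,+2) → (9,-19,23)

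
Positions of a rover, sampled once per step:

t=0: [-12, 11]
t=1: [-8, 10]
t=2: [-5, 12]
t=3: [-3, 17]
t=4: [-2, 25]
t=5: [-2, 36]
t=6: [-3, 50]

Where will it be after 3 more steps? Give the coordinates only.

Successive displacements: [+4, -1], [+3, +2], [+2, +5], [+1, +8], [+0, +11], [-1, +14] — each changes by [-1, +3].
step 7: [-3, 50] + [-2, +17] → [-5, 67]
step 8: [-5, 67] + [-3, +20] → [-8, 87]
step 9: [-8, 87] + [-4, +23] → [-12, 110]

[-12, 110]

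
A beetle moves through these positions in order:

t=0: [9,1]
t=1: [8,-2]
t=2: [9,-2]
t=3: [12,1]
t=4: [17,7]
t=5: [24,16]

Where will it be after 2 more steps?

[44,43]

Taking differences between consecutive positions: [-1,-3], [+1,+0], [+3,+3], [+5,+6], [+7,+9]. These grow by [+2,+3] each step.
step 6: [24,16] + [+9,+12] → [33,28]
step 7: [33,28] + [+11,+15] → [44,43]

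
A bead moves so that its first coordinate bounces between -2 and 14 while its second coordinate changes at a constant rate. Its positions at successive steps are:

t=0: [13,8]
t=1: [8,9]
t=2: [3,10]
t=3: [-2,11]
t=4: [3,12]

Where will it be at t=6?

The first coordinate reflects between -2 and 14, moving 5 per step.
  step 5: 3 → 8
  step 6: 8 → 13
The second coordinate changes by +1 each step: at step 6 it is 14.

[13,14]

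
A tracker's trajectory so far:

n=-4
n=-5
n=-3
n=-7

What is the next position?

n=1

Consecutive displacements -1, +2, -4 scale by a factor of -2 each step.
step 4: -7 + 8 → n=1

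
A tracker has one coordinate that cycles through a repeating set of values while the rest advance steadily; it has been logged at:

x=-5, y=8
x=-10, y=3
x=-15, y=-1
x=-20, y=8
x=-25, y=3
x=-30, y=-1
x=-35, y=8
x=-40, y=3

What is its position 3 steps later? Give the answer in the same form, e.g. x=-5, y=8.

The x coordinate changes by -5 each step, so at step 10 it is -5 + 10·(-5) = -55.
The y coordinate repeats the cycle [8, 3, -1] with period 3; step 10 mod 3 = 1, giving 3.

x=-55, y=3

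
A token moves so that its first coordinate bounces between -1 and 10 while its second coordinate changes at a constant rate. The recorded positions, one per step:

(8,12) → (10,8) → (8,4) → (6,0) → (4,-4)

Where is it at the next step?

The first coordinate reflects between -1 and 10, moving 2 per step.
  step 5: 4 → 2
The second coordinate changes by -4 each step: at step 5 it is -8.

(2,-8)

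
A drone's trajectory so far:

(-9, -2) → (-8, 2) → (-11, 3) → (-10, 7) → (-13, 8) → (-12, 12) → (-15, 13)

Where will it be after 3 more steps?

(-16, 22)

Step-to-step displacements: (+1, +4), (-3, +1), (+1, +4), (-3, +1), (+1, +4), (-3, +1) — a repeating cycle of length 2.
step 7: apply (+1, +4) → (-14, 17)
step 8: apply (-3, +1) → (-17, 18)
step 9: apply (+1, +4) → (-16, 22)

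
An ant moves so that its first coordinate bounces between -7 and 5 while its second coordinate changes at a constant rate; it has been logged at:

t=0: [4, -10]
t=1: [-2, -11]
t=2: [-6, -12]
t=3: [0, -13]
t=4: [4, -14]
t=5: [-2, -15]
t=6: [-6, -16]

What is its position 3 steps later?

[-2, -19]

The first coordinate reflects between -7 and 5, moving 6 per step.
  step 7: -6 → 0
  step 8: 0 → 4
  step 9: 4 → -2
The second coordinate changes by -1 each step: at step 9 it is -19.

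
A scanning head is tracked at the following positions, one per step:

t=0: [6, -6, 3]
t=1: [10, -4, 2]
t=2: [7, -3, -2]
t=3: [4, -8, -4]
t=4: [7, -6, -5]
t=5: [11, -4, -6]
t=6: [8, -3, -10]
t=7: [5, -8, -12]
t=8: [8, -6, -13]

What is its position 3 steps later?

[6, -8, -20]

Differencing gives [+4, +2, -1], [-3, +1, -4], [-3, -5, -2], [+3, +2, -1], [+4, +2, -1], [-3, +1, -4], [-3, -5, -2], [+3, +2, -1]. This is the pattern [+4, +2, -1], [-3, +1, -4], [-3, -5, -2], [+3, +2, -1] repeated.
step 9: apply [+4, +2, -1] → [12, -4, -14]
step 10: apply [-3, +1, -4] → [9, -3, -18]
step 11: apply [-3, -5, -2] → [6, -8, -20]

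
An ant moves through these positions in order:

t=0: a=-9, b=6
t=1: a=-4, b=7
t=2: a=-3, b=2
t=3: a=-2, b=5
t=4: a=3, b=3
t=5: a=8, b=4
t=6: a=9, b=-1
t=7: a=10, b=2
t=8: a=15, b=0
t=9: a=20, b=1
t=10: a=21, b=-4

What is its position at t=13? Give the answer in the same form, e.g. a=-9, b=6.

The moves between consecutive positions are (+5, +1), (+1, -5), (+1, +3), (+5, -2), (+5, +1), (+1, -5), (+1, +3), (+5, -2), (+5, +1), (+1, -5); they repeat the 4-cycle [(+5, +1), (+1, -5), (+1, +3), (+5, -2)].
step 11: apply (+1, +3) → a=22, b=-1
step 12: apply (+5, -2) → a=27, b=-3
step 13: apply (+5, +1) → a=32, b=-2

a=32, b=-2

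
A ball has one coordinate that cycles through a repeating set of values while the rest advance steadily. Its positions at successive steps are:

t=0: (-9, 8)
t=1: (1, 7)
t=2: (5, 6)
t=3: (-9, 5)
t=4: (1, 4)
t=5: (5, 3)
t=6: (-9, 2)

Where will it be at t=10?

(1, -2)

First: cycles through -9, 1, 5 every 3 steps. Step 10 lands at position 1 of the cycle → 1.
Second: linear, -1 per step → -2 at step 10.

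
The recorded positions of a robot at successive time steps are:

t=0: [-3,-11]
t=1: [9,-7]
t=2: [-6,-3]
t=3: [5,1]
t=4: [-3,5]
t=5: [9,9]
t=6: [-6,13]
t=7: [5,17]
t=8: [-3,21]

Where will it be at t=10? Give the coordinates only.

The first coordinate repeats the cycle [-3, 9, -6, 5] with period 4; step 10 mod 4 = 2, giving -6.
The second coordinate changes by +4 each step, so at step 10 it is -11 + 10·(4) = 29.

[-6,29]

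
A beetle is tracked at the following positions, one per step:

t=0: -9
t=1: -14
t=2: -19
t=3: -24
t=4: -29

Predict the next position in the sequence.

Each step adds -5 to the position.
step 5: -29 − 5 → -34

-34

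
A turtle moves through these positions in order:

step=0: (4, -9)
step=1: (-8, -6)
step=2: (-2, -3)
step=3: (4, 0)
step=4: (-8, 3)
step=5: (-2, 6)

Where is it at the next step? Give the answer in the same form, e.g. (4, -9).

The first coordinate repeats the cycle [4, -8, -2] with period 3; step 6 mod 3 = 0, giving 4.
The second coordinate changes by +3 each step, so at step 6 it is -9 + 6·(3) = 9.

(4, 9)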